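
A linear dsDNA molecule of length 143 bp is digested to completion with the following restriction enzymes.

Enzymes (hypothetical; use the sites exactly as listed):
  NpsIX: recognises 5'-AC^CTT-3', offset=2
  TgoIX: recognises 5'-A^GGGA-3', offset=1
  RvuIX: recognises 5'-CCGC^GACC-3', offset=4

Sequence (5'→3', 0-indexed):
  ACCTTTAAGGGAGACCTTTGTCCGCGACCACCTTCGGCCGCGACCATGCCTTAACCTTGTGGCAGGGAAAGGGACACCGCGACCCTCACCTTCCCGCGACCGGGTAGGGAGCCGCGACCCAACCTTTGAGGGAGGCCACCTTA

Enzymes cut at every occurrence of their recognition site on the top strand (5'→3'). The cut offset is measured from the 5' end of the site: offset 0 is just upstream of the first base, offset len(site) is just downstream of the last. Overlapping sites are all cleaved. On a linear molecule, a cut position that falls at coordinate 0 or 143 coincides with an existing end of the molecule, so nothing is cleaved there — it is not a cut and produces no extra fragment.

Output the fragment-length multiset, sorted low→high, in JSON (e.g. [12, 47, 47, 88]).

[2,4,6,6,6,6,7,8,8,9,9,9,9,10,10,10,10,14]

Site scan:
  NpsIX (ACCTT, off=2): starts [0, 13, 29, 53, 87, 121, 137] → cuts [2, 15, 31, 55, 89, 123, 139]
  TgoIX (AGGGA, off=1): starts [7, 63, 69, 105, 128] → cuts [8, 64, 70, 106, 129]
  RvuIX (CCGCGACC, off=4): starts [21, 37, 76, 93, 111] → cuts [25, 41, 80, 97, 115]

All cut coordinates (distinct, sorted): [2, 8, 15, 25, 31, 41, 55, 64, 70, 80, 89, 97, 106, 115, 123, 129, 139]

Fragment lengths:
  [0,2): 2 bp
  [2,8): 6 bp
  [8,15): 7 bp
  [15,25): 10 bp
  [25,31): 6 bp
  [31,41): 10 bp
  [41,55): 14 bp
  [55,64): 9 bp
  [64,70): 6 bp
  [70,80): 10 bp
  [80,89): 9 bp
  [89,97): 8 bp
  [97,106): 9 bp
  [106,115): 9 bp
  [115,123): 8 bp
  [123,129): 6 bp
  [129,139): 10 bp
  [139,143): 4 bp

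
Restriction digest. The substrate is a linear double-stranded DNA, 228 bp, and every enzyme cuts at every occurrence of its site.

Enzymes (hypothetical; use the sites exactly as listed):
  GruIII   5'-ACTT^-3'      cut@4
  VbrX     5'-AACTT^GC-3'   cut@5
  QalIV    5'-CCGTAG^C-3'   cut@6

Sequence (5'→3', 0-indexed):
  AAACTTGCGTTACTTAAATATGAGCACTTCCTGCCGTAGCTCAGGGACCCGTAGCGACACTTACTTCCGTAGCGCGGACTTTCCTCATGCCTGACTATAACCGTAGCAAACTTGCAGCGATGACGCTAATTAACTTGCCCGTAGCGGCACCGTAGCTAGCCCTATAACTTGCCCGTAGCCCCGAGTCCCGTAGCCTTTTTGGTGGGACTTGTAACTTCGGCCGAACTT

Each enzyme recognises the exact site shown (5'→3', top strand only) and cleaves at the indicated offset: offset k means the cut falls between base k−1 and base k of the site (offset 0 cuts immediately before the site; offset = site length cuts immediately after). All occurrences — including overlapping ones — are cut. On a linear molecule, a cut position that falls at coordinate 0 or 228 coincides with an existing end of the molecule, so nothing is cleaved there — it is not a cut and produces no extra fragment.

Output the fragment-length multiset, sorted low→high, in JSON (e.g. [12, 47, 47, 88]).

Per-enzyme occurrences:
  GruIII (ACTT, off=4): starts [2, 11, 25, 58, 62, 77, 109, 132, 166, 206, 213, 224] → cuts [6, 15, 29, 62, 66, 81, 113, 136, 170, 210, 217] (position 228 is a terminus of the linear molecule — no cut)
  VbrX (AACTTGC, off=5): starts [1, 108, 131, 165] → cuts [6, 113, 136, 170]
  QalIV (CCGTAGC, off=6): starts [33, 48, 66, 100, 138, 149, 172, 187] → cuts [39, 54, 72, 106, 144, 155, 178, 193]

All cut coordinates (distinct, sorted): [6, 15, 29, 39, 54, 62, 66, 72, 81, 106, 113, 136, 144, 155, 170, 178, 193, 210, 217]

Fragments:
  [0,6): 6 bp
  [6,15): 9 bp
  [15,29): 14 bp
  [29,39): 10 bp
  [39,54): 15 bp
  [54,62): 8 bp
  [62,66): 4 bp
  [66,72): 6 bp
  [72,81): 9 bp
  [81,106): 25 bp
  [106,113): 7 bp
  [113,136): 23 bp
  [136,144): 8 bp
  [144,155): 11 bp
  [155,170): 15 bp
  [170,178): 8 bp
  [178,193): 15 bp
  [193,210): 17 bp
  [210,217): 7 bp
  [217,228): 11 bp

[4,6,6,7,7,8,8,8,9,9,10,11,11,14,15,15,15,17,23,25]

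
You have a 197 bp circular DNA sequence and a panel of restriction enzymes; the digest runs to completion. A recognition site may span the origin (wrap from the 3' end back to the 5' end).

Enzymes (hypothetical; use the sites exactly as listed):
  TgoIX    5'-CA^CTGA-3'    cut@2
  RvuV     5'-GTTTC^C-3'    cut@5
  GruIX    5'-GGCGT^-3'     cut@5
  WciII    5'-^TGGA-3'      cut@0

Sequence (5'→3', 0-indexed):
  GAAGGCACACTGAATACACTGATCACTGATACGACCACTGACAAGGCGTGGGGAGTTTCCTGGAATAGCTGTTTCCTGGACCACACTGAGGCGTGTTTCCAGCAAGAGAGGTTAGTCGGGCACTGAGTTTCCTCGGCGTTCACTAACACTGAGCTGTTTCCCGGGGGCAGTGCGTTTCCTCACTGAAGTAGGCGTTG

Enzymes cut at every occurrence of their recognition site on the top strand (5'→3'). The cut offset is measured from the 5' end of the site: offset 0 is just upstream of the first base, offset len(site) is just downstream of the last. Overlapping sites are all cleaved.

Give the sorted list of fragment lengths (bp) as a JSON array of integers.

Site scan:
  TgoIX CACTGA/2: at [7, 16, 23, 35, 83, 120, 146, 180] ⇒ [9, 18, 25, 37, 85, 122, 148, 182]
  RvuV GTTTCC/5: at [54, 70, 94, 126, 155, 173] ⇒ [59, 75, 99, 131, 160, 178]
  GruIX GGCGT/5: at [44, 89, 134, 190] ⇒ [49, 94, 139, 195]
  WciII TGGA/0: at [60, 76, 195] ⇒ [60, 76, 195]

Pooled cuts: [9, 18, 25, 37, 49, 59, 60, 75, 76, 85, 94, 99, 122, 131, 139, 148, 160, 178, 182, 195]

Fragments:
  9→18: 9 bp
  18→25: 7 bp
  25→37: 12 bp
  37→49: 12 bp
  49→59: 10 bp
  59→60: 1 bp
  60→75: 15 bp
  75→76: 1 bp
  76→85: 9 bp
  85→94: 9 bp
  94→99: 5 bp
  99→122: 23 bp
  122→131: 9 bp
  131→139: 8 bp
  139→148: 9 bp
  148→160: 12 bp
  160→178: 18 bp
  178→182: 4 bp
  182→195: 13 bp
  195→9 (wrap): 197-195+9 = 11 bp

[1,1,4,5,7,8,9,9,9,9,9,10,11,12,12,12,13,15,18,23]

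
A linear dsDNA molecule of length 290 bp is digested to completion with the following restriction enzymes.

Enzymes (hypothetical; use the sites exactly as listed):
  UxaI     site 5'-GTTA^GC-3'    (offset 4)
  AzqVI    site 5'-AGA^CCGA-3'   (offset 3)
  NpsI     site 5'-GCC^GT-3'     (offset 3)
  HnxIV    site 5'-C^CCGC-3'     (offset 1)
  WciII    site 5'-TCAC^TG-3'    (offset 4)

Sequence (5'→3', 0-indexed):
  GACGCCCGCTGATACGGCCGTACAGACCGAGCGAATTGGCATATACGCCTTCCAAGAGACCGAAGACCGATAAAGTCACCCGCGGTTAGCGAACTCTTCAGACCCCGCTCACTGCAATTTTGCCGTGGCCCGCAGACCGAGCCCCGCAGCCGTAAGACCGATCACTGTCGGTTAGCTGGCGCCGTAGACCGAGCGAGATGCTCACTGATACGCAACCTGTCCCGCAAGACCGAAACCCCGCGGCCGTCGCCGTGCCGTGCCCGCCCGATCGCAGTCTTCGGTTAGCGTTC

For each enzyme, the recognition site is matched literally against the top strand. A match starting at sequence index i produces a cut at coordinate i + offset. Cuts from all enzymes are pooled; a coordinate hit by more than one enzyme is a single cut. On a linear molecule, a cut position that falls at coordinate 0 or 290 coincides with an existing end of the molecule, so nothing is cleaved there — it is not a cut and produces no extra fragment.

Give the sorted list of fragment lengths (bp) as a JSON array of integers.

[4,5,5,5,5,6,6,6,7,7,7,7,8,8,8,8,8,8,9,9,9,12,13,14,16,16,17,24,33]

Per-enzyme occurrences:
  UxaI GTTAGC/4: at [84, 170, 280] ⇒ [88, 174, 284]
  AzqVI AGACCGA/3: at [23, 56, 63, 133, 154, 185, 226] ⇒ [26, 59, 66, 136, 157, 188, 229]
  NpsI GCCGT/3: at [16, 121, 148, 180, 242, 248, 253] ⇒ [19, 124, 151, 183, 245, 251, 256]
  HnxIV CCCGC/1: at [4, 78, 103, 128, 142, 220, 236, 259] ⇒ [5, 79, 104, 129, 143, 221, 237, 260]
  WciII TCACTG/4: at [108, 161, 201] ⇒ [112, 165, 205]

All cut coordinates (distinct, sorted): [5, 19, 26, 59, 66, 79, 88, 104, 112, 124, 129, 136, 143, 151, 157, 165, 174, 183, 188, 205, 221, 229, 237, 245, 251, 256, 260, 284]

Fragments:
  [0,5): 5 bp
  [5,19): 14 bp
  [19,26): 7 bp
  [26,59): 33 bp
  [59,66): 7 bp
  [66,79): 13 bp
  [79,88): 9 bp
  [88,104): 16 bp
  [104,112): 8 bp
  [112,124): 12 bp
  [124,129): 5 bp
  [129,136): 7 bp
  [136,143): 7 bp
  [143,151): 8 bp
  [151,157): 6 bp
  [157,165): 8 bp
  [165,174): 9 bp
  [174,183): 9 bp
  [183,188): 5 bp
  [188,205): 17 bp
  [205,221): 16 bp
  [221,229): 8 bp
  [229,237): 8 bp
  [237,245): 8 bp
  [245,251): 6 bp
  [251,256): 5 bp
  [256,260): 4 bp
  [260,284): 24 bp
  [284,290): 6 bp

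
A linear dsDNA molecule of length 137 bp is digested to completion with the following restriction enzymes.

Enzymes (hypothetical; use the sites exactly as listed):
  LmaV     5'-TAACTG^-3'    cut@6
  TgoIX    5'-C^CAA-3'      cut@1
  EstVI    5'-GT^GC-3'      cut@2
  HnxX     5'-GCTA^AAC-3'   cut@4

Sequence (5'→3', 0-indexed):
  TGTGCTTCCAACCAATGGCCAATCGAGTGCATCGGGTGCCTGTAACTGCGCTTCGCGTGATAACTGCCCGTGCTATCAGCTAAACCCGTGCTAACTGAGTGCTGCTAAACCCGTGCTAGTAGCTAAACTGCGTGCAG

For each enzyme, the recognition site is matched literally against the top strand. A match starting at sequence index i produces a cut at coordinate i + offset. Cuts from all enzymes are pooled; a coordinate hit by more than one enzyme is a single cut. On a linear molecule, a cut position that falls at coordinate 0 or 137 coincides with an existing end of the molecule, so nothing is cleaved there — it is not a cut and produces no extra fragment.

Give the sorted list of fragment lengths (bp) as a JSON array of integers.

[3,3,4,4,5,5,7,7,7,7,8,8,9,9,11,11,11,18]

Per-enzyme occurrences:
  LmaV (TAACTG, off=6): starts [42, 60, 91] → cuts [48, 66, 97]
  TgoIX (CCAA, off=1): starts [7, 11, 18] → cuts [8, 12, 19]
  EstVI (GTGC, off=2): starts [1, 26, 35, 69, 87, 98, 112, 131] → cuts [3, 28, 37, 71, 89, 100, 114, 133]
  HnxX (GCTAAAC, off=4): starts [78, 103, 121] → cuts [82, 107, 125]

Pooled cuts: [3, 8, 12, 19, 28, 37, 48, 66, 71, 82, 89, 97, 100, 107, 114, 125, 133]

Fragment lengths:
  [0,3): 3 bp
  [3,8): 5 bp
  [8,12): 4 bp
  [12,19): 7 bp
  [19,28): 9 bp
  [28,37): 9 bp
  [37,48): 11 bp
  [48,66): 18 bp
  [66,71): 5 bp
  [71,82): 11 bp
  [82,89): 7 bp
  [89,97): 8 bp
  [97,100): 3 bp
  [100,107): 7 bp
  [107,114): 7 bp
  [114,125): 11 bp
  [125,133): 8 bp
  [133,137): 4 bp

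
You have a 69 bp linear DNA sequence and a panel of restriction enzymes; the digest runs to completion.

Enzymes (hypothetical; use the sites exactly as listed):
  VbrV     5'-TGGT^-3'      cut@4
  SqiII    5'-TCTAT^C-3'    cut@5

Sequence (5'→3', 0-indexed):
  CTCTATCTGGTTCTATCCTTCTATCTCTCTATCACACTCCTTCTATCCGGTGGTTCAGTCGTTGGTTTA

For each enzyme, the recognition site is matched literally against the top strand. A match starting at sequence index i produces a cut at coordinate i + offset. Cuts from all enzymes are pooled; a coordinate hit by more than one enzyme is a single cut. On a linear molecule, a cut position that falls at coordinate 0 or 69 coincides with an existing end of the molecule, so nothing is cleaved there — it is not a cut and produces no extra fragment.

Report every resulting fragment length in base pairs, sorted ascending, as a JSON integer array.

[3,5,5,6,8,8,8,12,14]

Scan for sites:
  VbrV (TGGT, off=4): starts [7, 50, 62] → cuts [11, 54, 66]
  SqiII (TCTATC, off=5): starts [1, 11, 19, 27, 41] → cuts [6, 16, 24, 32, 46]

All cut coordinates (distinct, sorted): [6, 11, 16, 24, 32, 46, 54, 66]

Fragment lengths:
  [0,6): 6 bp
  [6,11): 5 bp
  [11,16): 5 bp
  [16,24): 8 bp
  [24,32): 8 bp
  [32,46): 14 bp
  [46,54): 8 bp
  [54,66): 12 bp
  [66,69): 3 bp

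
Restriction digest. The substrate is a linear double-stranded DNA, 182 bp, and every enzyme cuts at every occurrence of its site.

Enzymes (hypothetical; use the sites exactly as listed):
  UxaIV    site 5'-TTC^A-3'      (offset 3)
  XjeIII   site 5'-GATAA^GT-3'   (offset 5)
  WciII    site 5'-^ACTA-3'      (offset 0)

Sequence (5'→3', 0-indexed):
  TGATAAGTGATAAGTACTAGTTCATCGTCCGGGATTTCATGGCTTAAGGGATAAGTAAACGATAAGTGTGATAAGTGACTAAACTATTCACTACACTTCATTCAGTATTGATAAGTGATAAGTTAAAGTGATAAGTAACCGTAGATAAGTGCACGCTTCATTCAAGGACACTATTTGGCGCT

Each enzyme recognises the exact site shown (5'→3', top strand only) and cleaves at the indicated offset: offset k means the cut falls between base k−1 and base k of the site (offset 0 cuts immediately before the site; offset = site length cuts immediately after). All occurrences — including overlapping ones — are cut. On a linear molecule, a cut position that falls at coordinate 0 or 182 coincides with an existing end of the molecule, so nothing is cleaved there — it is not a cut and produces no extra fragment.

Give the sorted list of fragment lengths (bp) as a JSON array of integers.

[2,3,4,4,5,6,6,7,7,7,8,9,10,11,11,11,13,13,14,15,16]

Per-enzyme occurrences:
  UxaIV (TTCA, off=3): starts [20, 35, 86, 96, 100, 156, 160] → cuts [23, 38, 89, 99, 103, 159, 163]
  XjeIII (GATAAGT, off=5): starts [1, 8, 49, 60, 69, 109, 116, 129, 143] → cuts [6, 13, 54, 65, 74, 114, 121, 134, 148]
  WciII (ACTA, off=0): starts [15, 77, 82, 89, 169] → cuts [15, 77, 82, 89, 169]

All cut coordinates (distinct, sorted): [6, 13, 15, 23, 38, 54, 65, 74, 77, 82, 89, 99, 103, 114, 121, 134, 148, 159, 163, 169]

Fragment lengths:
  [0,6): 6 bp
  [6,13): 7 bp
  [13,15): 2 bp
  [15,23): 8 bp
  [23,38): 15 bp
  [38,54): 16 bp
  [54,65): 11 bp
  [65,74): 9 bp
  [74,77): 3 bp
  [77,82): 5 bp
  [82,89): 7 bp
  [89,99): 10 bp
  [99,103): 4 bp
  [103,114): 11 bp
  [114,121): 7 bp
  [121,134): 13 bp
  [134,148): 14 bp
  [148,159): 11 bp
  [159,163): 4 bp
  [163,169): 6 bp
  [169,182): 13 bp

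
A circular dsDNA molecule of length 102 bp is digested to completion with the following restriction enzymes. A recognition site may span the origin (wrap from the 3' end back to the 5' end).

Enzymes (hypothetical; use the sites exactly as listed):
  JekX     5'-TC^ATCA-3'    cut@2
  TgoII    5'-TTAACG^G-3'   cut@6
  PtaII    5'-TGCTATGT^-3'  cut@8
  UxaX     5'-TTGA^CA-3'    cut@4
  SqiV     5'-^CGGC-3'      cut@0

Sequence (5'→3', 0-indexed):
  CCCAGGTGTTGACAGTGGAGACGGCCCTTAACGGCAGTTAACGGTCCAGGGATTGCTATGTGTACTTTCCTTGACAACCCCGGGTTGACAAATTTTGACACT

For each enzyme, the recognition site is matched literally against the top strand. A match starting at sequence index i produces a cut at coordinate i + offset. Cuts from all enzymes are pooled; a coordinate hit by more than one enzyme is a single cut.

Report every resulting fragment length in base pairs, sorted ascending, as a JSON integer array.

[2,9,10,10,10,13,14,16,18]

Site scan:
  JekX (TCATCA, off=2): no sites
  TgoII (TTAACGG, off=6): starts [27, 37] → cuts [33, 43]
  PtaII (TGCTATGT, off=8): starts [53] → cuts [61]
  UxaX (TTGACA, off=4): starts [8, 70, 84, 94] → cuts [12, 74, 88, 98]
  SqiV (CGGC, off=0): starts [21, 31] → cuts [21, 31]

All cut coordinates (distinct, sorted): [12, 21, 31, 33, 43, 61, 74, 88, 98]

Fragment lengths:
  12→21: 9 bp
  21→31: 10 bp
  31→33: 2 bp
  33→43: 10 bp
  43→61: 18 bp
  61→74: 13 bp
  74→88: 14 bp
  88→98: 10 bp
  98→12 (wrap): 102-98+12 = 16 bp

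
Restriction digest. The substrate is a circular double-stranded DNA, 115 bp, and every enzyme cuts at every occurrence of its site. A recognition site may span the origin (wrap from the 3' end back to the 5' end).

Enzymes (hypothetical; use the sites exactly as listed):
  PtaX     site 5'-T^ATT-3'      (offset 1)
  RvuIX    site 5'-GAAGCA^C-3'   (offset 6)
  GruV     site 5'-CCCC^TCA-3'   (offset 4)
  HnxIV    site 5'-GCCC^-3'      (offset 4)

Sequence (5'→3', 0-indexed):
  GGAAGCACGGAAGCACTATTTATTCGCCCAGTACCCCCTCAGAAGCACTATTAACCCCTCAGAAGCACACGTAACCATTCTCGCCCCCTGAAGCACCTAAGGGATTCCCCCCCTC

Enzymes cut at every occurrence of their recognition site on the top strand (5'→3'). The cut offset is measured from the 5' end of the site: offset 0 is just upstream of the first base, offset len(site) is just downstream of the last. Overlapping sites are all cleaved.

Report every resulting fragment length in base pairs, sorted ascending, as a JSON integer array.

[2,2,4,8,8,9,9,9,9,9,19,27]

Scan for sites:
  PtaX (TATT, off=1): starts [16, 20, 48] → cuts [17, 21, 49]
  RvuIX (GAAGCAC, off=6): starts [1, 9, 41, 61, 89] → cuts [7, 15, 47, 67, 95]
  GruV (CCCCTCA, off=4): starts [34, 54] → cuts [38, 58]
  HnxIV (GCCC, off=4): starts [25, 82] → cuts [29, 86]

Pooled cuts: [7, 15, 17, 21, 29, 38, 47, 49, 58, 67, 86, 95]

Fragment lengths:
  7→15: 8 bp
  15→17: 2 bp
  17→21: 4 bp
  21→29: 8 bp
  29→38: 9 bp
  38→47: 9 bp
  47→49: 2 bp
  49→58: 9 bp
  58→67: 9 bp
  67→86: 19 bp
  86→95: 9 bp
  95→7 (wrap): 115-95+7 = 27 bp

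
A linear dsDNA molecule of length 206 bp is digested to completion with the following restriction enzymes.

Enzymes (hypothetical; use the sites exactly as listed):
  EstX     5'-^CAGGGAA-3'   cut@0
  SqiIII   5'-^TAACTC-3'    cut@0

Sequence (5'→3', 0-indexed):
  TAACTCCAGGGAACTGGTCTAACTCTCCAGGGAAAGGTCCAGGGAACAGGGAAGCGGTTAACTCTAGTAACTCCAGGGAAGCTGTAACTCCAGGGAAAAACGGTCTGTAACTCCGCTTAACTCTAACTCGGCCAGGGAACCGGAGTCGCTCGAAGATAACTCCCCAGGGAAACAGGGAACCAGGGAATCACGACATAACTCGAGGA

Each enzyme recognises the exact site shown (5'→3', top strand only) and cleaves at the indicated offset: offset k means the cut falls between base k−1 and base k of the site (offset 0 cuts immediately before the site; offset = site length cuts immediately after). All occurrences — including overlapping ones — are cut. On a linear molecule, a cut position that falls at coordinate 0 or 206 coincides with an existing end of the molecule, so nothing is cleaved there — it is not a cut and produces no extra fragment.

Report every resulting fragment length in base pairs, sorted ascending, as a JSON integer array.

Per-enzyme occurrences:
  EstX CAGGGAA/0: at [6, 27, 39, 46, 73, 90, 132, 164, 172, 180] ⇒ [6, 27, 39, 46, 73, 90, 132, 164, 172, 180]
  SqiIII TAACTC/0: at [0, 19, 58, 67, 84, 107, 117, 123, 156, 195] ⇒ [19, 58, 67, 84, 107, 117, 123, 156, 195] (position 0 is a terminus of the linear molecule — no cut)

All cut coordinates (distinct, sorted): [6, 19, 27, 39, 46, 58, 67, 73, 84, 90, 107, 117, 123, 132, 156, 164, 172, 180, 195]

Fragment lengths:
  [0,6): 6 bp
  [6,19): 13 bp
  [19,27): 8 bp
  [27,39): 12 bp
  [39,46): 7 bp
  [46,58): 12 bp
  [58,67): 9 bp
  [67,73): 6 bp
  [73,84): 11 bp
  [84,90): 6 bp
  [90,107): 17 bp
  [107,117): 10 bp
  [117,123): 6 bp
  [123,132): 9 bp
  [132,156): 24 bp
  [156,164): 8 bp
  [164,172): 8 bp
  [172,180): 8 bp
  [180,195): 15 bp
  [195,206): 11 bp

[6,6,6,6,7,8,8,8,8,9,9,10,11,11,12,12,13,15,17,24]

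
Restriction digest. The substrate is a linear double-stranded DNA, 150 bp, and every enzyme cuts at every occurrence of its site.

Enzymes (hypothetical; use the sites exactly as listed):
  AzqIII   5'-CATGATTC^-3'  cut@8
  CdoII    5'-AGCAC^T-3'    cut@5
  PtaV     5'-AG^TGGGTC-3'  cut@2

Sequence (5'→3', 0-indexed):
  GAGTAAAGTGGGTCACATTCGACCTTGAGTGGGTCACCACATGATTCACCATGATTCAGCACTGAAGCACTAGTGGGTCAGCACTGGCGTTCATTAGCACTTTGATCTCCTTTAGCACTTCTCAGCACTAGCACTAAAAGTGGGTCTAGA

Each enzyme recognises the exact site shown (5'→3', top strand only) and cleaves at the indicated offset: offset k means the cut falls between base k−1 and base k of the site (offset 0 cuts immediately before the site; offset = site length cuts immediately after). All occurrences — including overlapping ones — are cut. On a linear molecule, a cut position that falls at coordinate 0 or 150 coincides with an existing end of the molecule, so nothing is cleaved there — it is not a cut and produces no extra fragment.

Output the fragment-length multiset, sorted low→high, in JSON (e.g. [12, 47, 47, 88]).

Scan for sites:
  AzqIII CATGATTC/8: at [39, 49] ⇒ [47, 57]
  CdoII AGCACT/5: at [57, 65, 79, 95, 113, 123, 129] ⇒ [62, 70, 84, 100, 118, 128, 134]
  PtaV AGTGGGTC/2: at [6, 27, 71, 138] ⇒ [8, 29, 73, 140]

All cut coordinates (distinct, sorted): [8, 29, 47, 57, 62, 70, 73, 84, 100, 118, 128, 134, 140]

Fragments:
  [0,8): 8 bp
  [8,29): 21 bp
  [29,47): 18 bp
  [47,57): 10 bp
  [57,62): 5 bp
  [62,70): 8 bp
  [70,73): 3 bp
  [73,84): 11 bp
  [84,100): 16 bp
  [100,118): 18 bp
  [118,128): 10 bp
  [128,134): 6 bp
  [134,140): 6 bp
  [140,150): 10 bp

[3,5,6,6,8,8,10,10,10,11,16,18,18,21]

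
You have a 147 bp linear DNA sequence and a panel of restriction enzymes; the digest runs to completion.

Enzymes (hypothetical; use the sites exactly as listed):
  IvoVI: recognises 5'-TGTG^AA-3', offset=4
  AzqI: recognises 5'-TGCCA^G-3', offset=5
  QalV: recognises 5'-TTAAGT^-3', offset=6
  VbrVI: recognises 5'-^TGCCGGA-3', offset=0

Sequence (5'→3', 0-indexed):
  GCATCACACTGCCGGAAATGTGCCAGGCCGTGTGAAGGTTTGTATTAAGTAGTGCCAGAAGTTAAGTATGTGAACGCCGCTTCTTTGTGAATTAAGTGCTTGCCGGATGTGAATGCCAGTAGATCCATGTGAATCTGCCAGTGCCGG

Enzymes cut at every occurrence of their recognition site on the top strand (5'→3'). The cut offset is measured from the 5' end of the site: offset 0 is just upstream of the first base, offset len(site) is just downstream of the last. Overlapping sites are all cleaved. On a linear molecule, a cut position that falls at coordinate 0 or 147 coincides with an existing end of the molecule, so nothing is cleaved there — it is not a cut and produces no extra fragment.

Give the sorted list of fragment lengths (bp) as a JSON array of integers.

Per-enzyme occurrences:
  IvoVI (TGTGAA, off=4): starts [30, 68, 85, 107, 127] → cuts [34, 72, 89, 111, 131]
  AzqI (TGCCAG, off=5): starts [20, 52, 113, 135] → cuts [25, 57, 118, 140]
  QalV (TTAAGT, off=6): starts [44, 61, 91] → cuts [50, 67, 97]
  VbrVI (TGCCGGA, off=0): starts [9, 100] → cuts [9, 100]

All cut coordinates (distinct, sorted): [9, 25, 34, 50, 57, 67, 72, 89, 97, 100, 111, 118, 131, 140]

Fragments:
  [0,9): 9 bp
  [9,25): 16 bp
  [25,34): 9 bp
  [34,50): 16 bp
  [50,57): 7 bp
  [57,67): 10 bp
  [67,72): 5 bp
  [72,89): 17 bp
  [89,97): 8 bp
  [97,100): 3 bp
  [100,111): 11 bp
  [111,118): 7 bp
  [118,131): 13 bp
  [131,140): 9 bp
  [140,147): 7 bp

[3,5,7,7,7,8,9,9,9,10,11,13,16,16,17]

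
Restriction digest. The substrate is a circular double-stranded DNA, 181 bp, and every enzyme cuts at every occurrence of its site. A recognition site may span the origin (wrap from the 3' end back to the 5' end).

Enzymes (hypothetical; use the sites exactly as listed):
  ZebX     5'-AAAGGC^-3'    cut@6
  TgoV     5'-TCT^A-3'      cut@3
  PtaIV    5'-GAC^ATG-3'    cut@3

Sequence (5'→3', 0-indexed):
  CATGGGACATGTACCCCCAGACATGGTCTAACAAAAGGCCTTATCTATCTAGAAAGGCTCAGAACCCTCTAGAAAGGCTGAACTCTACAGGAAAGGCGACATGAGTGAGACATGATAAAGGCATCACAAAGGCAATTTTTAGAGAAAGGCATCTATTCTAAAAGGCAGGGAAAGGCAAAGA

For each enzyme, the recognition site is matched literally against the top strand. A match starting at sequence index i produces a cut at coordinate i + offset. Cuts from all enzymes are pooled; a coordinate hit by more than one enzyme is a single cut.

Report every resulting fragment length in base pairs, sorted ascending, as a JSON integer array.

Site scan:
  ZebX (AAAGGC, off=6): starts [33, 52, 72, 91, 116, 127, 144, 160, 170] → cuts [39, 58, 78, 97, 122, 133, 150, 166, 176]
  TgoV (TCTA, off=3): starts [26, 43, 47, 67, 83, 151, 156] → cuts [29, 46, 50, 70, 86, 154, 159]
  PtaIV (GACATG, off=3): starts [5, 19, 97, 108, 179] → cuts [1, 8, 22, 100, 111]

All cut coordinates (distinct, sorted): [1, 8, 22, 29, 39, 46, 50, 58, 70, 78, 86, 97, 100, 111, 122, 133, 150, 154, 159, 166, 176]

Fragments:
  1→8: 7 bp
  8→22: 14 bp
  22→29: 7 bp
  29→39: 10 bp
  39→46: 7 bp
  46→50: 4 bp
  50→58: 8 bp
  58→70: 12 bp
  70→78: 8 bp
  78→86: 8 bp
  86→97: 11 bp
  97→100: 3 bp
  100→111: 11 bp
  111→122: 11 bp
  122→133: 11 bp
  133→150: 17 bp
  150→154: 4 bp
  154→159: 5 bp
  159→166: 7 bp
  166→176: 10 bp
  176→1 (wrap): 181-176+1 = 6 bp

[3,4,4,5,6,7,7,7,7,8,8,8,10,10,11,11,11,11,12,14,17]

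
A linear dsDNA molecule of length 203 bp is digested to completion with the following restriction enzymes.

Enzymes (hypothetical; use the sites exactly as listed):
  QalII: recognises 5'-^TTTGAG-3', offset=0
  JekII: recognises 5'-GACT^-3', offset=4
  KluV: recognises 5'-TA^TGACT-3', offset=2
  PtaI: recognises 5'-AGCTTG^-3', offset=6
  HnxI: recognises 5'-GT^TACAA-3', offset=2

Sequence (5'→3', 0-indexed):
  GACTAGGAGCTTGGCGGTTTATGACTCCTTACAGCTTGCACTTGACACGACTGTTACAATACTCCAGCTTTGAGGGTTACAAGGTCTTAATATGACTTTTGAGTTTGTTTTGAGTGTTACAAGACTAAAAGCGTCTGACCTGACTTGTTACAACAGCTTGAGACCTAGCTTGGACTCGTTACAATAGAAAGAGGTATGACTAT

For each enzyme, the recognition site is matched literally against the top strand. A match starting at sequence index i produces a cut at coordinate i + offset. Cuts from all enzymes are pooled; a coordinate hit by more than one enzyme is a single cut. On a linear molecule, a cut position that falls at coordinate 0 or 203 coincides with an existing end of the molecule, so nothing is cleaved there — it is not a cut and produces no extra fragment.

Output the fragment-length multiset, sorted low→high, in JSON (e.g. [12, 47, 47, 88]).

Scan for sites:
  QalII TTTGAG/0: at [68, 97, 108] ⇒ [68, 97, 108]
  JekII GACT/4: at [0, 22, 48, 93, 122, 141, 172, 197] ⇒ [4, 26, 52, 97, 126, 145, 176, 201]
  KluV TATGACT/2: at [19, 90, 194] ⇒ [21, 92, 196]
  PtaI AGCTTG/6: at [7, 32, 154, 166] ⇒ [13, 38, 160, 172]
  HnxI GTTACAA/2: at [52, 75, 115, 146, 177] ⇒ [54, 77, 117, 148, 179]

Pooled cuts: [4, 13, 21, 26, 38, 52, 54, 68, 77, 92, 97, 108, 117, 126, 145, 148, 160, 172, 176, 179, 196, 201]

Fragments:
  [0,4): 4 bp
  [4,13): 9 bp
  [13,21): 8 bp
  [21,26): 5 bp
  [26,38): 12 bp
  [38,52): 14 bp
  [52,54): 2 bp
  [54,68): 14 bp
  [68,77): 9 bp
  [77,92): 15 bp
  [92,97): 5 bp
  [97,108): 11 bp
  [108,117): 9 bp
  [117,126): 9 bp
  [126,145): 19 bp
  [145,148): 3 bp
  [148,160): 12 bp
  [160,172): 12 bp
  [172,176): 4 bp
  [176,179): 3 bp
  [179,196): 17 bp
  [196,201): 5 bp
  [201,203): 2 bp

[2,2,3,3,4,4,5,5,5,8,9,9,9,9,11,12,12,12,14,14,15,17,19]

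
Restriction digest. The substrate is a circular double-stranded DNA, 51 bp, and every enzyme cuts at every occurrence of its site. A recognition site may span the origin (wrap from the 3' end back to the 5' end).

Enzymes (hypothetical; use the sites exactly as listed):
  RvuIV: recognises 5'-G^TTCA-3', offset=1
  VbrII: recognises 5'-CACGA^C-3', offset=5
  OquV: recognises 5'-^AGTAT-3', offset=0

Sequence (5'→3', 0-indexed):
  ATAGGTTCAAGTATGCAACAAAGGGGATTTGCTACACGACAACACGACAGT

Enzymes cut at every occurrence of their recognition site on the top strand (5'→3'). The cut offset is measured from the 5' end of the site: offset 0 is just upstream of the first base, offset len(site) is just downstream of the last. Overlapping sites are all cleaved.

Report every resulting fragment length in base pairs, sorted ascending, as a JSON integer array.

[1,4,8,8,30]

Scan for sites:
  RvuIV GTTCA/1: at [4] ⇒ [5]
  VbrII CACGAC/5: at [34, 42] ⇒ [39, 47]
  OquV AGTAT/0: at [9, 48] ⇒ [9, 48]

Pooled cuts: [5, 9, 39, 47, 48]

Fragments:
  5→9: 4 bp
  9→39: 30 bp
  39→47: 8 bp
  47→48: 1 bp
  48→5 (wrap): 51-48+5 = 8 bp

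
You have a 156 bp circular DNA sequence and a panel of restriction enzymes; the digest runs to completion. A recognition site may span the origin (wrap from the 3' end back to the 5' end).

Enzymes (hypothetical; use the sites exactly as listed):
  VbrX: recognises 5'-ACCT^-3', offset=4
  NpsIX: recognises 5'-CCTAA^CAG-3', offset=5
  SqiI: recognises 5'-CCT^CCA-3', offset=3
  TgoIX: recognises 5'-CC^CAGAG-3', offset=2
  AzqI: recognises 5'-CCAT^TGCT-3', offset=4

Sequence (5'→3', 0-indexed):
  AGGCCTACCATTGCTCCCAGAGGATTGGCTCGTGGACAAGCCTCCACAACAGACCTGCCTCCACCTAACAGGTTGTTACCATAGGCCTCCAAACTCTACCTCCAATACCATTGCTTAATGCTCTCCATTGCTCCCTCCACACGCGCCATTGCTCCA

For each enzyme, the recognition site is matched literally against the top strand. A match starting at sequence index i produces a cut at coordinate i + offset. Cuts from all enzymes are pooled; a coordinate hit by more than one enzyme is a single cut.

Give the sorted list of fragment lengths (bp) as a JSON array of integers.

Site scan:
  VbrX ACCT/4: at [52, 62, 97] ⇒ [56, 66, 101]
  NpsIX CCTAACAG/5: at [63] ⇒ [68]
  SqiI CCTCCA/3: at [40, 57, 85, 98, 133] ⇒ [43, 60, 88, 101, 136]
  TgoIX CCCAGAG/2: at [15] ⇒ [17]
  AzqI CCATTGCT/4: at [7, 107, 124, 145] ⇒ [11, 111, 128, 149]

Pooled cuts: [11, 17, 43, 56, 60, 66, 68, 88, 101, 111, 128, 136, 149]

Fragment lengths:
  11→17: 6 bp
  17→43: 26 bp
  43→56: 13 bp
  56→60: 4 bp
  60→66: 6 bp
  66→68: 2 bp
  68→88: 20 bp
  88→101: 13 bp
  101→111: 10 bp
  111→128: 17 bp
  128→136: 8 bp
  136→149: 13 bp
  149→11 (wrap): 156-149+11 = 18 bp

[2,4,6,6,8,10,13,13,13,17,18,20,26]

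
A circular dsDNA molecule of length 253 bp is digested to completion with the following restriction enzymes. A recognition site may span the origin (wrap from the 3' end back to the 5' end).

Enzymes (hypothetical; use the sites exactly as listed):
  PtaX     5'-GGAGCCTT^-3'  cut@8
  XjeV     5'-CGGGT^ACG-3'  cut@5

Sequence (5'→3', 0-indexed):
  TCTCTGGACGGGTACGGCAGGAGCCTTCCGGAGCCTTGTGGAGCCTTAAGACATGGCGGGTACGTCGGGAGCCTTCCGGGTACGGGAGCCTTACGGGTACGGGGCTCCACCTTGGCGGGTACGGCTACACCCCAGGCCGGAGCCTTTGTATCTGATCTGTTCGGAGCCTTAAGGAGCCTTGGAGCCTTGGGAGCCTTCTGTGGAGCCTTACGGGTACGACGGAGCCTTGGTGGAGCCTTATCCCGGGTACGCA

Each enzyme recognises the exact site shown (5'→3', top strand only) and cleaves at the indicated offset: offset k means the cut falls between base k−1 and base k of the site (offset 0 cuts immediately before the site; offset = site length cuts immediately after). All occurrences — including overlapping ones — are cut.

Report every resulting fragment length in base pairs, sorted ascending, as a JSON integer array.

Site scan:
  PtaX GGAGCCTT/8: at [19, 29, 39, 67, 84, 138, 162, 172, 180, 189, 201, 220, 231] ⇒ [27, 37, 47, 75, 92, 146, 170, 180, 188, 197, 209, 228, 239]
  XjeV CGGGTACG/5: at [8, 56, 76, 93, 115, 210, 243] ⇒ [13, 61, 81, 98, 120, 215, 248]

All cut coordinates (distinct, sorted): [13, 27, 37, 47, 61, 75, 81, 92, 98, 120, 146, 170, 180, 188, 197, 209, 215, 228, 239, 248]

Fragment lengths:
  13→27: 14 bp
  27→37: 10 bp
  37→47: 10 bp
  47→61: 14 bp
  61→75: 14 bp
  75→81: 6 bp
  81→92: 11 bp
  92→98: 6 bp
  98→120: 22 bp
  120→146: 26 bp
  146→170: 24 bp
  170→180: 10 bp
  180→188: 8 bp
  188→197: 9 bp
  197→209: 12 bp
  209→215: 6 bp
  215→228: 13 bp
  228→239: 11 bp
  239→248: 9 bp
  248→13 (wrap): 253-248+13 = 18 bp

[6,6,6,8,9,9,10,10,10,11,11,12,13,14,14,14,18,22,24,26]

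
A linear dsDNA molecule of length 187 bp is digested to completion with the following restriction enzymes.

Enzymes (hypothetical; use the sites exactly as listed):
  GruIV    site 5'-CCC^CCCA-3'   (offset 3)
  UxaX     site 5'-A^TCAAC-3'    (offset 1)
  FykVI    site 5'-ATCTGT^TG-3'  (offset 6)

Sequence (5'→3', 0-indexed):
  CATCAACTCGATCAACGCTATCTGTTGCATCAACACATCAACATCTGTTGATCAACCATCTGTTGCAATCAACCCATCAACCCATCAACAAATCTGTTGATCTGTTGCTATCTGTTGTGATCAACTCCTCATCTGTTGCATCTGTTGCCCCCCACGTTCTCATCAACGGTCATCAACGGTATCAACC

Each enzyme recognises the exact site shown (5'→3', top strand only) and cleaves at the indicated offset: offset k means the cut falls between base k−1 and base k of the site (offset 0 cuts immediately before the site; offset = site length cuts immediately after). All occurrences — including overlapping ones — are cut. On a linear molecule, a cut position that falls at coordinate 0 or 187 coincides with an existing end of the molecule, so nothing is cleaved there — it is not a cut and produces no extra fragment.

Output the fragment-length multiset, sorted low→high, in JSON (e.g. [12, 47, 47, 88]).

[2,3,4,5,5,5,6,8,8,8,8,9,9,9,10,10,11,12,12,13,14,16]

Per-enzyme occurrences:
  GruIV (CCCCCCA, off=3): starts [147] → cuts [150]
  UxaX (ATCAAC, off=1): starts [1, 10, 28, 36, 50, 67, 75, 83, 119, 161, 171, 180] → cuts [2, 11, 29, 37, 51, 68, 76, 84, 120, 162, 172, 181]
  FykVI (ATCTGTTG, off=6): starts [19, 42, 57, 91, 99, 109, 130, 139] → cuts [25, 48, 63, 97, 105, 115, 136, 145]

Pooled cuts: [2, 11, 25, 29, 37, 48, 51, 63, 68, 76, 84, 97, 105, 115, 120, 136, 145, 150, 162, 172, 181]

Fragments:
  [0,2): 2 bp
  [2,11): 9 bp
  [11,25): 14 bp
  [25,29): 4 bp
  [29,37): 8 bp
  [37,48): 11 bp
  [48,51): 3 bp
  [51,63): 12 bp
  [63,68): 5 bp
  [68,76): 8 bp
  [76,84): 8 bp
  [84,97): 13 bp
  [97,105): 8 bp
  [105,115): 10 bp
  [115,120): 5 bp
  [120,136): 16 bp
  [136,145): 9 bp
  [145,150): 5 bp
  [150,162): 12 bp
  [162,172): 10 bp
  [172,181): 9 bp
  [181,187): 6 bp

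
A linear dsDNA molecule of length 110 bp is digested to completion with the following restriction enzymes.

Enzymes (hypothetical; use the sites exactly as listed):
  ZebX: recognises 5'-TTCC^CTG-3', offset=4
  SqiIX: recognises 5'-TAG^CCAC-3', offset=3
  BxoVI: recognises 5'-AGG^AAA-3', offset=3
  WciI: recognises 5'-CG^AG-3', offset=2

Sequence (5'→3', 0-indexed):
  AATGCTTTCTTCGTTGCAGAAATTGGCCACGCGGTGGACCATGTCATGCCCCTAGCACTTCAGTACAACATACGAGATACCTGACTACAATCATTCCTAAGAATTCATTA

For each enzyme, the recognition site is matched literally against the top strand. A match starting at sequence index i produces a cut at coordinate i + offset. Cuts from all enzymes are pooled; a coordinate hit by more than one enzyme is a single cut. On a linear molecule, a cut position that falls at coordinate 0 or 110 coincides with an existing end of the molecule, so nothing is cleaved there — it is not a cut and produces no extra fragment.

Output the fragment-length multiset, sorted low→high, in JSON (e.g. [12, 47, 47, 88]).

[36,74]

Per-enzyme occurrences:
  ZebX (TTCCCTG, off=4): no sites
  SqiIX (TAGCCAC, off=3): no sites
  BxoVI (AGGAAA, off=3): no sites
  WciI CGAG/2: at [72] ⇒ [74]

Pooled cuts: [74]

Fragments:
  [0,74): 74 bp
  [74,110): 36 bp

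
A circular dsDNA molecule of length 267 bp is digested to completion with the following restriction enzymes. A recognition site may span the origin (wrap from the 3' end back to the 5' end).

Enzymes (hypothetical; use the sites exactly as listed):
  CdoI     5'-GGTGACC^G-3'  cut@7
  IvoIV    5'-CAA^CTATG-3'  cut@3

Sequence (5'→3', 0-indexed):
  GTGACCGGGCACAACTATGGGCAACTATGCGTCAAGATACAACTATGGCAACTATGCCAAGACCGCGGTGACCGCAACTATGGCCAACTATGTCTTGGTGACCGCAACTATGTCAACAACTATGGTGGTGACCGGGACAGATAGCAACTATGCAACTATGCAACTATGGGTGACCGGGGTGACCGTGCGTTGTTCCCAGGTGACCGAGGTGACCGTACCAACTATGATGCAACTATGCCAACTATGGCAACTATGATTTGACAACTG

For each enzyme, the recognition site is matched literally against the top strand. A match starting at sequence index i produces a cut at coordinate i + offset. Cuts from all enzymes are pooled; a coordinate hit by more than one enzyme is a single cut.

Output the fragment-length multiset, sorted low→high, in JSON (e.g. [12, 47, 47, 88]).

[4,4,7,8,8,8,9,9,9,9,9,10,10,11,12,12,14,14,16,18,21,22,23]

Scan for sites:
  CdoI (GGTGACCG, off=7): starts [66, 96, 126, 168, 177, 198, 207, 266] → cuts [6, 73, 103, 133, 175, 184, 205, 214]
  IvoIV (CAACTATG, off=3): starts [11, 21, 39, 48, 74, 84, 104, 116, 144, 152, 160, 218, 229, 238, 247] → cuts [14, 24, 42, 51, 77, 87, 107, 119, 147, 155, 163, 221, 232, 241, 250]

Pooled cuts: [6, 14, 24, 42, 51, 73, 77, 87, 103, 107, 119, 133, 147, 155, 163, 175, 184, 205, 214, 221, 232, 241, 250]

Fragments:
  6→14: 8 bp
  14→24: 10 bp
  24→42: 18 bp
  42→51: 9 bp
  51→73: 22 bp
  73→77: 4 bp
  77→87: 10 bp
  87→103: 16 bp
  103→107: 4 bp
  107→119: 12 bp
  119→133: 14 bp
  133→147: 14 bp
  147→155: 8 bp
  155→163: 8 bp
  163→175: 12 bp
  175→184: 9 bp
  184→205: 21 bp
  205→214: 9 bp
  214→221: 7 bp
  221→232: 11 bp
  232→241: 9 bp
  241→250: 9 bp
  250→6 (wrap): 267-250+6 = 23 bp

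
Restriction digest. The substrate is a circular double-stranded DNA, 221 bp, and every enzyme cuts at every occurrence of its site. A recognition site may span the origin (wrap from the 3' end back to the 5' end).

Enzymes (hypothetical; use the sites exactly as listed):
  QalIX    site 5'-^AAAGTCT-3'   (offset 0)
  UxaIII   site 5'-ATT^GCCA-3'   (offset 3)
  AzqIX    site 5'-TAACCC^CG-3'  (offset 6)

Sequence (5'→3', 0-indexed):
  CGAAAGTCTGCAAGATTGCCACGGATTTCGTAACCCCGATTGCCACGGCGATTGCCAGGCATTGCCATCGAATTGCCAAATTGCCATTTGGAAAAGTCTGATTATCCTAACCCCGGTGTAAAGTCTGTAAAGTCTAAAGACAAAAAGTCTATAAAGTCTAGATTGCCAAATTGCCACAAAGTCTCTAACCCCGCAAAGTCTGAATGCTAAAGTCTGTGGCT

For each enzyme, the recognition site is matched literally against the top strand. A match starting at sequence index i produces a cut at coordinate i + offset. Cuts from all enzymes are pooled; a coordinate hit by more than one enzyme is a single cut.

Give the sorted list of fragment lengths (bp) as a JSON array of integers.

[3,5,5,6,8,8,9,9,10,10,11,12,12,14,14,15,15,15,19,21]

Per-enzyme occurrences:
  QalIX (AAAGTCT, off=0): starts [2, 92, 119, 128, 143, 152, 177, 194, 208] → cuts [2, 92, 119, 128, 143, 152, 177, 194, 208]
  UxaIII (ATTGCCA, off=3): starts [14, 38, 50, 60, 71, 79, 161, 169] → cuts [17, 41, 53, 63, 74, 82, 164, 172]
  AzqIX (TAACCCCG, off=6): starts [30, 107, 185] → cuts [36, 113, 191]

All cut coordinates (distinct, sorted): [2, 17, 36, 41, 53, 63, 74, 82, 92, 113, 119, 128, 143, 152, 164, 172, 177, 191, 194, 208]

Fragment lengths:
  2→17: 15 bp
  17→36: 19 bp
  36→41: 5 bp
  41→53: 12 bp
  53→63: 10 bp
  63→74: 11 bp
  74→82: 8 bp
  82→92: 10 bp
  92→113: 21 bp
  113→119: 6 bp
  119→128: 9 bp
  128→143: 15 bp
  143→152: 9 bp
  152→164: 12 bp
  164→172: 8 bp
  172→177: 5 bp
  177→191: 14 bp
  191→194: 3 bp
  194→208: 14 bp
  208→2 (wrap): 221-208+2 = 15 bp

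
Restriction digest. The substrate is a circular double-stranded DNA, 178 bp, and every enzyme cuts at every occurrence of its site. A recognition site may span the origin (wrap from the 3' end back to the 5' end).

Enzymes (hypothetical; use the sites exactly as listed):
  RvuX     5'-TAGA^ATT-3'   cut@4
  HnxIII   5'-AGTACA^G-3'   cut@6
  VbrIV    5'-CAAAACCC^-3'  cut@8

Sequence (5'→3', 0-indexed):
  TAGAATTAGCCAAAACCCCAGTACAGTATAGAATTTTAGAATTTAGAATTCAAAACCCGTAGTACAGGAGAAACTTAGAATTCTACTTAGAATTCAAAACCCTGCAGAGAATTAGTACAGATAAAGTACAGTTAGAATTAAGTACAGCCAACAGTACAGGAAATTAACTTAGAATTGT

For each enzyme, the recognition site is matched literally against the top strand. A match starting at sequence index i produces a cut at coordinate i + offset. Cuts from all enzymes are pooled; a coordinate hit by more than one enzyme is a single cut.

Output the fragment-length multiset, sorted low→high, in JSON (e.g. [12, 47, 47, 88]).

[6,7,7,7,8,8,9,10,11,11,11,12,12,13,14,15,17]

Site scan:
  RvuX TAGAATT/4: at [0, 28, 36, 43, 75, 87, 132, 169] ⇒ [4, 32, 40, 47, 79, 91, 136, 173]
  HnxIII AGTACAG/6: at [19, 60, 113, 124, 140, 152] ⇒ [25, 66, 119, 130, 146, 158]
  VbrIV CAAAACCC/8: at [10, 50, 94] ⇒ [18, 58, 102]

Pooled cuts: [4, 18, 25, 32, 40, 47, 58, 66, 79, 91, 102, 119, 130, 136, 146, 158, 173]

Fragments:
  4→18: 14 bp
  18→25: 7 bp
  25→32: 7 bp
  32→40: 8 bp
  40→47: 7 bp
  47→58: 11 bp
  58→66: 8 bp
  66→79: 13 bp
  79→91: 12 bp
  91→102: 11 bp
  102→119: 17 bp
  119→130: 11 bp
  130→136: 6 bp
  136→146: 10 bp
  146→158: 12 bp
  158→173: 15 bp
  173→4 (wrap): 178-173+4 = 9 bp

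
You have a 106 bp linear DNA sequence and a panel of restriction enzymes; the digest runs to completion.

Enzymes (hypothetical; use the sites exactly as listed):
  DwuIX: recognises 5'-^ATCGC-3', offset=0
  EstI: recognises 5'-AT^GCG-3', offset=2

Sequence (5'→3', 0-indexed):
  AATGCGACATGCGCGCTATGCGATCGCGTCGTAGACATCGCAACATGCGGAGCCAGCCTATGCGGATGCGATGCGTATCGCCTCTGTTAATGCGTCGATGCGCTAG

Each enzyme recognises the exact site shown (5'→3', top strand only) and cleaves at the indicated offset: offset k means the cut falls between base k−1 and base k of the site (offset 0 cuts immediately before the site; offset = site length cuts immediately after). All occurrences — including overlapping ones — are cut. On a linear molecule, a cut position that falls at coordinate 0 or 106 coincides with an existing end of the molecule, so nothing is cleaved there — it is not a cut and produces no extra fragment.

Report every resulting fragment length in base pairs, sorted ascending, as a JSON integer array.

Scan for sites:
  DwuIX ATCGC/0: at [22, 36, 76] ⇒ [22, 36, 76]
  EstI ATGCG/2: at [1, 8, 17, 44, 59, 65, 70, 89, 97] ⇒ [3, 10, 19, 46, 61, 67, 72, 91, 99]

Pooled cuts: [3, 10, 19, 22, 36, 46, 61, 67, 72, 76, 91, 99]

Fragments:
  [0,3): 3 bp
  [3,10): 7 bp
  [10,19): 9 bp
  [19,22): 3 bp
  [22,36): 14 bp
  [36,46): 10 bp
  [46,61): 15 bp
  [61,67): 6 bp
  [67,72): 5 bp
  [72,76): 4 bp
  [76,91): 15 bp
  [91,99): 8 bp
  [99,106): 7 bp

[3,3,4,5,6,7,7,8,9,10,14,15,15]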